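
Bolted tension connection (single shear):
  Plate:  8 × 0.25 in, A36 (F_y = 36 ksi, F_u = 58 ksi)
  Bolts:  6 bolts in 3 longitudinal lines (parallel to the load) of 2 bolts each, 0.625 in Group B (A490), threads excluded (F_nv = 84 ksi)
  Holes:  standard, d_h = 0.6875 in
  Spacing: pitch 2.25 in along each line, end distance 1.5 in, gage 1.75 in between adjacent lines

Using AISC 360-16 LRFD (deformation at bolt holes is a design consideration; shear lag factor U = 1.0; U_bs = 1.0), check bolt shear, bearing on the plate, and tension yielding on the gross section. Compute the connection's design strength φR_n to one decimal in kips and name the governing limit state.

64.8 kips (gross-section yield governs)

Bolt shear: A_b = π(0.625)²/4 = 0.3068 in². φR_n = 0.75 × 84 × 0.3068 × 6 × 1 = 116.0 kips.
Bearing (0.25 in plate, F_u = 58 ksi): end bolts L_c = 1.5 − 0.6875/2 = 1.15625, R_n = min(1.2×1.15625×0.25×58, 2.4×0.625×0.25×58) = 20.119 kips/bolt; interior L_c = 2.25 − 0.6875 = 1.5625, R_n = 21.75 kips/bolt. φR_n = 0.75 × (3×20.119 + 3×21.75) = 94.2 kips.
Tension yield (gross): A_g = 8×0.25 = 2 in². φR_n = 0.90 × 36 × 2 = 64.8 kips.
Governing: min(116.0, 94.2, 64.8) = 64.8 kips → gross-section yield.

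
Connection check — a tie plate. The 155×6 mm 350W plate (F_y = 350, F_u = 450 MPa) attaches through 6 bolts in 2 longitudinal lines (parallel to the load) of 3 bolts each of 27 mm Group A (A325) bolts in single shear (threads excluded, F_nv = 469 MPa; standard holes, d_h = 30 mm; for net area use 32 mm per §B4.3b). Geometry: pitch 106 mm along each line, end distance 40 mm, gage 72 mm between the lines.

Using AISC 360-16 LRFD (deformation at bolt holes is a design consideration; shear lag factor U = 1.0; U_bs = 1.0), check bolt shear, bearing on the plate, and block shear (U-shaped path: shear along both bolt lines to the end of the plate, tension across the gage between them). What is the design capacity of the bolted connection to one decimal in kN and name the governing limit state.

Bolt shear: A_b = π(27)²/4 = 572.56 mm². φR_n = 0.75 × 469 × 572.56 × 6 × 1 = 1208.4 kN.
Bearing (6 mm plate, F_u = 450 MPa): end bolts L_c = 40 − 30/2 = 25, R_n = min(1.2×25×6×450, 2.4×27×6×450) = 81 kN/bolt; interior L_c = 106 − 30 = 76, R_n = 174.96 kN/bolt. φR_n = 0.75 × (2×81 + 4×174.96) = 646.4 kN.
Block shear: shear path 2×[40+2×106] = 2×252 mm, A_gv = 3024, A_nv = 2×(252 − 2.5×32)×6 = 2064 mm²; tension across gage: (72 − 1×32)×6 = 240 mm². R_n = min(0.6×450×2064, 0.6×350×3024) + 1.0×450×240 = min(557.28, 635.04) + 108 = 665.28 kN. φR_n = 0.75 × 665.28 = 499.0 kN.
Governing: min(1208.4, 646.4, 499.0) = 499.0 kN → block shear.

499.0 kN (block shear governs)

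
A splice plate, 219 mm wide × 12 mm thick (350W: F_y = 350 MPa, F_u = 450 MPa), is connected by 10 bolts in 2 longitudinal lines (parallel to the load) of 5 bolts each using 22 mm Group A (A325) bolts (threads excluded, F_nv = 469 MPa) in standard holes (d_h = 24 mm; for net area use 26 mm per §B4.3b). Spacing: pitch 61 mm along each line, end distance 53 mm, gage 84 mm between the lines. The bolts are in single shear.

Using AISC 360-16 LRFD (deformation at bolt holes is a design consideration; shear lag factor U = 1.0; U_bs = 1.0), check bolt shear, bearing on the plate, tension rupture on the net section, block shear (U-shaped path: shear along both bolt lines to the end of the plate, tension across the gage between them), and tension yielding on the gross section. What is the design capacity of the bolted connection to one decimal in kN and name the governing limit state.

676.4 kN (net-section rupture governs)

Bolt shear: A_b = π(22)²/4 = 380.13 mm². φR_n = 0.75 × 469 × 380.13 × 10 × 1 = 1337.1 kN.
Bearing (12 mm plate, F_u = 450 MPa): end bolts L_c = 53 − 24/2 = 41, R_n = min(1.2×41×12×450, 2.4×22×12×450) = 265.68 kN/bolt; interior L_c = 61 − 24 = 37, R_n = 239.76 kN/bolt. φR_n = 0.75 × (2×265.68 + 8×239.76) = 1837.1 kN.
Tension rupture (net): A_n = (219 − 2×26)×12 = 2004 mm² (U = 1.0, A_e = A_n). φR_n = 0.75 × 450 × 2004 = 676.4 kN.
Block shear: shear path 2×[53+4×61] = 2×297 mm, A_gv = 7128, A_nv = 2×(297 − 4.5×26)×12 = 4320 mm²; tension across gage: (84 − 1×26)×12 = 696 mm². R_n = min(0.6×450×4320, 0.6×350×7128) + 1.0×450×696 = min(1166.4, 1496.9) + 313.2 = 1479.6 kN. φR_n = 0.75 × 1479.6 = 1109.7 kN.
Tension yield (gross): A_g = 219×12 = 2628 mm². φR_n = 0.90 × 350 × 2628 = 827.8 kN.
Governing: min(1337.1, 1837.1, 676.4, 1109.7, 827.8) = 676.4 kN → net-section rupture.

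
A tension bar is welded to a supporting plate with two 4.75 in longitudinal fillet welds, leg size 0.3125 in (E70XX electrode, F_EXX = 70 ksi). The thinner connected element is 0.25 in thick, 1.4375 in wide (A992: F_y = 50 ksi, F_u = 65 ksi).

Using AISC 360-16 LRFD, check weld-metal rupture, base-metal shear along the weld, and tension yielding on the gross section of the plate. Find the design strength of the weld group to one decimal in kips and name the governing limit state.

16.2 kips (gross-section yield governs)

Weld metal: throat = 0.707×0.3125 = 0.22094 in, L = 2×4.75 = 9.5 in. φR_n = 0.75 × 0.6 × 70 × 0.22094 × 9.5 = 66.1 kips.
Base metal shear (0.25 in plate): yield φR_n = 1.0×0.6×50×0.25×9.5 = 71.3 kips; rupture φR_n = 0.75×0.6×65×0.25×9.5 = 69.5 kips; take 69.5 kips (rupture).
Tension yield (gross): A_g = 1.4375×0.25 = 0.35938 in². φR_n = 0.90 × 50 × 0.35938 = 16.2 kips.
Governing: min(66.1, 69.5, 16.2) = 16.2 kips → gross-section yield.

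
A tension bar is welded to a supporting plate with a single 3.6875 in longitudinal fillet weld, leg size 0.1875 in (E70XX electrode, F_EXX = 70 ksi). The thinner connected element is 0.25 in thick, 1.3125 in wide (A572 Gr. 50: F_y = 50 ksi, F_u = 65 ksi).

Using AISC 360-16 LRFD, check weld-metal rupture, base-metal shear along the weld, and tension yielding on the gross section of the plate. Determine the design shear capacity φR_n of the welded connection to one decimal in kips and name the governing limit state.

Weld metal: throat = 0.707×0.1875 = 0.13256 in, L = 3.6875 in. φR_n = 0.75 × 0.6 × 70 × 0.13256 × 3.6875 = 15.4 kips.
Base metal shear (0.25 in plate): yield φR_n = 1.0×0.6×50×0.25×3.6875 = 27.7 kips; rupture φR_n = 0.75×0.6×65×0.25×3.6875 = 27.0 kips; take 27.0 kips (rupture).
Tension yield (gross): A_g = 1.3125×0.25 = 0.32813 in². φR_n = 0.90 × 50 × 0.32813 = 14.8 kips.
Governing: min(15.4, 27.0, 14.8) = 14.8 kips → gross-section yield.

14.8 kips (gross-section yield governs)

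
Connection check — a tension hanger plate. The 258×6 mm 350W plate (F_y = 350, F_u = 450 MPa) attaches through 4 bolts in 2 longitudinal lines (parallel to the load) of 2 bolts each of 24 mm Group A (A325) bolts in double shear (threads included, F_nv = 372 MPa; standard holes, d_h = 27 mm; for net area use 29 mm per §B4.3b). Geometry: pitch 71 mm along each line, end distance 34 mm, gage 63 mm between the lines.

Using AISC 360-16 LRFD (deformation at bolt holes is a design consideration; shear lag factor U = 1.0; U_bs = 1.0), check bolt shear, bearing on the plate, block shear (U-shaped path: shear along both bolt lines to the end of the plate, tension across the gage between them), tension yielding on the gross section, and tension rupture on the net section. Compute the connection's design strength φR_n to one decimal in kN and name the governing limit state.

Bolt shear: A_b = π(24)²/4 = 452.39 mm². φR_n = 0.75 × 372 × 452.39 × 4 × 2 = 1009.7 kN.
Bearing (6 mm plate, F_u = 450 MPa): end bolts L_c = 34 − 27/2 = 20.5, R_n = min(1.2×20.5×6×450, 2.4×24×6×450) = 66.42 kN/bolt; interior L_c = 71 − 27 = 44, R_n = 142.56 kN/bolt. φR_n = 0.75 × (2×66.42 + 2×142.56) = 313.5 kN.
Block shear: shear path 2×[34+1×71] = 2×105 mm, A_gv = 1260, A_nv = 2×(105 − 1.5×29)×6 = 738 mm²; tension across gage: (63 − 1×29)×6 = 204 mm². R_n = min(0.6×450×738, 0.6×350×1260) + 1.0×450×204 = min(199.26, 264.6) + 91.8 = 291.06 kN. φR_n = 0.75 × 291.06 = 218.3 kN.
Tension yield (gross): A_g = 258×6 = 1548 mm². φR_n = 0.90 × 350 × 1548 = 487.6 kN.
Tension rupture (net): A_n = (258 − 2×29)×6 = 1200 mm² (U = 1.0, A_e = A_n). φR_n = 0.75 × 450 × 1200 = 405.0 kN.
Governing: min(1009.7, 313.5, 218.3, 487.6, 405.0) = 218.3 kN → block shear.

218.3 kN (block shear governs)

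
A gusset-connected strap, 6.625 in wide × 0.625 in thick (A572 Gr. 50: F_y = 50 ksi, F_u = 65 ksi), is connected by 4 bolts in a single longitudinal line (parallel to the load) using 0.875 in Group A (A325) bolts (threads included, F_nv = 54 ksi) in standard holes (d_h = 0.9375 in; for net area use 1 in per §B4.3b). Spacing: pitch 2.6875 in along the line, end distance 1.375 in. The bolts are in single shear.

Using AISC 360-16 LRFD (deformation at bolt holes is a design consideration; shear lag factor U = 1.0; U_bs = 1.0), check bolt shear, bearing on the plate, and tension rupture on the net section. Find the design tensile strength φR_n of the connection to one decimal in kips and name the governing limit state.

Bolt shear: A_b = π(0.875)²/4 = 0.60132 in². φR_n = 0.75 × 54 × 0.60132 × 4 × 1 = 97.4 kips.
Bearing (0.625 in plate, F_u = 65 ksi): end bolts L_c = 1.375 − 0.9375/2 = 0.90625, R_n = min(1.2×0.90625×0.625×65, 2.4×0.875×0.625×65) = 44.18 kips/bolt; interior L_c = 2.6875 − 0.9375 = 1.75, R_n = 85.313 kips/bolt. φR_n = 0.75 × (1×44.18 + 3×85.313) = 225.1 kips.
Tension rupture (net): A_n = (6.625 − 1×1)×0.625 = 3.5156 in² (U = 1.0, A_e = A_n). φR_n = 0.75 × 65 × 3.5156 = 171.4 kips.
Governing: min(97.4, 225.1, 171.4) = 97.4 kips → bolt shear.

97.4 kips (bolt shear governs)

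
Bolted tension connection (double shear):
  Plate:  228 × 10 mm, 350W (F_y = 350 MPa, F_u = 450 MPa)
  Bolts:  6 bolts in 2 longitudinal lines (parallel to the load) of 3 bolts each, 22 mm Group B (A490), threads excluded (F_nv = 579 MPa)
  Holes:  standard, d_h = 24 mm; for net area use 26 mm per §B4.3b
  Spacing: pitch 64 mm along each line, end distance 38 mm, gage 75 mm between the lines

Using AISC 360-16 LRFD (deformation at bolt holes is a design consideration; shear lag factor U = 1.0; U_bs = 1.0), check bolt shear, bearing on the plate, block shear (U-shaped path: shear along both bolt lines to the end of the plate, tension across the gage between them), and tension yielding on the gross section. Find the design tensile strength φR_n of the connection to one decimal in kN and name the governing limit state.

Bolt shear: A_b = π(22)²/4 = 380.13 mm². φR_n = 0.75 × 579 × 380.13 × 6 × 2 = 1980.9 kN.
Bearing (10 mm plate, F_u = 450 MPa): end bolts L_c = 38 − 24/2 = 26, R_n = min(1.2×26×10×450, 2.4×22×10×450) = 140.4 kN/bolt; interior L_c = 64 − 24 = 40, R_n = 216 kN/bolt. φR_n = 0.75 × (2×140.4 + 4×216) = 858.6 kN.
Block shear: shear path 2×[38+2×64] = 2×166 mm, A_gv = 3320, A_nv = 2×(166 − 2.5×26)×10 = 2020 mm²; tension across gage: (75 − 1×26)×10 = 490 mm². R_n = min(0.6×450×2020, 0.6×350×3320) + 1.0×450×490 = min(545.4, 697.2) + 220.5 = 765.9 kN. φR_n = 0.75 × 765.9 = 574.4 kN.
Tension yield (gross): A_g = 228×10 = 2280 mm². φR_n = 0.90 × 350 × 2280 = 718.2 kN.
Governing: min(1980.9, 858.6, 574.4, 718.2) = 574.4 kN → block shear.

574.4 kN (block shear governs)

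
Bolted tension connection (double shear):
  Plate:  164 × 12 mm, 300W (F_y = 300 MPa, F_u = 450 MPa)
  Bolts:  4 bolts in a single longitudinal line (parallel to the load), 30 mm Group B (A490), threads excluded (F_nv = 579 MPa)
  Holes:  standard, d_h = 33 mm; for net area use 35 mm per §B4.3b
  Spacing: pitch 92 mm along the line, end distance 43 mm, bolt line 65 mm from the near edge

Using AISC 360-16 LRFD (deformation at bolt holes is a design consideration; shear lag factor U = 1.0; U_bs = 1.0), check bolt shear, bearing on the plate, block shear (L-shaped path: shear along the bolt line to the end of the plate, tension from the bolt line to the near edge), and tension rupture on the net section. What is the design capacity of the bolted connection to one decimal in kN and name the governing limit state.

Bolt shear: A_b = π(30)²/4 = 706.86 mm². φR_n = 0.75 × 579 × 706.86 × 4 × 2 = 2455.6 kN.
Bearing (12 mm plate, F_u = 450 MPa): end bolts L_c = 43 − 33/2 = 26.5, R_n = min(1.2×26.5×12×450, 2.4×30×12×450) = 171.72 kN/bolt; interior L_c = 92 − 33 = 59, R_n = 382.32 kN/bolt. φR_n = 0.75 × (1×171.72 + 3×382.32) = 989.0 kN.
Block shear: shear path 1×[43+3×92] = 1×319 mm, A_gv = 3828, A_nv = 1×(319 − 3.5×35)×12 = 2358 mm²; tension to near edge: (65 − 0.5×35)×12 = 570 mm². R_n = min(0.6×450×2358, 0.6×300×3828) + 1.0×450×570 = min(636.66, 689.04) + 256.5 = 893.16 kN. φR_n = 0.75 × 893.16 = 669.9 kN.
Tension rupture (net): A_n = (164 − 1×35)×12 = 1548 mm² (U = 1.0, A_e = A_n). φR_n = 0.75 × 450 × 1548 = 522.5 kN.
Governing: min(2455.6, 989.0, 669.9, 522.5) = 522.5 kN → net-section rupture.

522.5 kN (net-section rupture governs)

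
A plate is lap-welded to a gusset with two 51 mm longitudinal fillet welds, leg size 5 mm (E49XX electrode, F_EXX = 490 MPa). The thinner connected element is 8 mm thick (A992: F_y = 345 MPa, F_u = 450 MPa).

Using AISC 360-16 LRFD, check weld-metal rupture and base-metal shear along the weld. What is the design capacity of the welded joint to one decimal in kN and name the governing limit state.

Weld metal: throat = 0.707×5 = 3.535 mm, L = 2×51 = 102 mm. φR_n = 0.75 × 0.6 × 490 × 3.535 × 102 = 79.5 kN.
Base metal shear (8 mm plate): yield φR_n = 1.0×0.6×345×8×102 = 168.9 kN; rupture φR_n = 0.75×0.6×450×8×102 = 165.2 kN; take 165.2 kN (rupture).
Governing: min(79.5, 165.2) = 79.5 kN → weld metal.

79.5 kN (weld metal governs)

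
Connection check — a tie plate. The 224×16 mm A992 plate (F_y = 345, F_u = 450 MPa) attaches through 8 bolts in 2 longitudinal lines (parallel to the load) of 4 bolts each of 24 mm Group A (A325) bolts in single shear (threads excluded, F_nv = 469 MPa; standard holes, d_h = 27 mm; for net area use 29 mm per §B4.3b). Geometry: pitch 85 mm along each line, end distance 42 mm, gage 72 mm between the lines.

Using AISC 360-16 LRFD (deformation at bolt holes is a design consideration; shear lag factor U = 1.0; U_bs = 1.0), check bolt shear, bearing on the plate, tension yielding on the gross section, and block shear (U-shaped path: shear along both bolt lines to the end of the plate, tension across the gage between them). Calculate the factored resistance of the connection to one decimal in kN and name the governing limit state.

1112.8 kN (gross-section yield governs)

Bolt shear: A_b = π(24)²/4 = 452.39 mm². φR_n = 0.75 × 469 × 452.39 × 8 × 1 = 1273.0 kN.
Bearing (16 mm plate, F_u = 450 MPa): end bolts L_c = 42 − 27/2 = 28.5, R_n = min(1.2×28.5×16×450, 2.4×24×16×450) = 246.24 kN/bolt; interior L_c = 85 − 27 = 58, R_n = 414.72 kN/bolt. φR_n = 0.75 × (2×246.24 + 6×414.72) = 2235.6 kN.
Tension yield (gross): A_g = 224×16 = 3584 mm². φR_n = 0.90 × 345 × 3584 = 1112.8 kN.
Block shear: shear path 2×[42+3×85] = 2×297 mm, A_gv = 9504, A_nv = 2×(297 − 3.5×29)×16 = 6256 mm²; tension across gage: (72 − 1×29)×16 = 688 mm². R_n = min(0.6×450×6256, 0.6×345×9504) + 1.0×450×688 = min(1689.1, 1967.3) + 309.6 = 1998.7 kN. φR_n = 0.75 × 1998.7 = 1499.0 kN.
Governing: min(1273.0, 2235.6, 1112.8, 1499.0) = 1112.8 kN → gross-section yield.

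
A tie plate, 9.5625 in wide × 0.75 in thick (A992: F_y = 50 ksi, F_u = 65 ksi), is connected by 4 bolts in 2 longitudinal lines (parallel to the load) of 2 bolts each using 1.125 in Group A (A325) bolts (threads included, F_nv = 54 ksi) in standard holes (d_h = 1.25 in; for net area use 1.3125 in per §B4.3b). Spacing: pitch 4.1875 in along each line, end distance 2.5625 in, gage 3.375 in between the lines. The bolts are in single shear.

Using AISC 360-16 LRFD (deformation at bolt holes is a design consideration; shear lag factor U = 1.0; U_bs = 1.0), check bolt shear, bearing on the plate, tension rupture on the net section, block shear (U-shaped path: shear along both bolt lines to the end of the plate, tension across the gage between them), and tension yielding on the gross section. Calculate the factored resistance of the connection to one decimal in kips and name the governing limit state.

161.0 kips (bolt shear governs)

Bolt shear: A_b = π(1.125)²/4 = 0.99402 in². φR_n = 0.75 × 54 × 0.99402 × 4 × 1 = 161.0 kips.
Bearing (0.75 in plate, F_u = 65 ksi): end bolts L_c = 2.5625 − 1.25/2 = 1.9375, R_n = min(1.2×1.9375×0.75×65, 2.4×1.125×0.75×65) = 113.34 kips/bolt; interior L_c = 4.1875 − 1.25 = 2.9375, R_n = 131.63 kips/bolt. φR_n = 0.75 × (2×113.34 + 2×131.63) = 367.5 kips.
Tension rupture (net): A_n = (9.5625 − 2×1.3125)×0.75 = 5.2031 in² (U = 1.0, A_e = A_n). φR_n = 0.75 × 65 × 5.2031 = 253.7 kips.
Block shear: shear path 2×[2.5625+1×4.1875] = 2×6.75 in, A_gv = 10.125, A_nv = 2×(6.75 − 1.5×1.3125)×0.75 = 7.1719 in²; tension across gage: (3.375 − 1×1.3125)×0.75 = 1.5469 in². R_n = min(0.6×65×7.1719, 0.6×50×10.125) + 1.0×65×1.5469 = min(279.7, 303.75) + 100.55 = 380.25 kips. φR_n = 0.75 × 380.25 = 285.2 kips.
Tension yield (gross): A_g = 9.5625×0.75 = 7.1719 in². φR_n = 0.90 × 50 × 7.1719 = 322.7 kips.
Governing: min(161.0, 367.5, 253.7, 285.2, 322.7) = 161.0 kips → bolt shear.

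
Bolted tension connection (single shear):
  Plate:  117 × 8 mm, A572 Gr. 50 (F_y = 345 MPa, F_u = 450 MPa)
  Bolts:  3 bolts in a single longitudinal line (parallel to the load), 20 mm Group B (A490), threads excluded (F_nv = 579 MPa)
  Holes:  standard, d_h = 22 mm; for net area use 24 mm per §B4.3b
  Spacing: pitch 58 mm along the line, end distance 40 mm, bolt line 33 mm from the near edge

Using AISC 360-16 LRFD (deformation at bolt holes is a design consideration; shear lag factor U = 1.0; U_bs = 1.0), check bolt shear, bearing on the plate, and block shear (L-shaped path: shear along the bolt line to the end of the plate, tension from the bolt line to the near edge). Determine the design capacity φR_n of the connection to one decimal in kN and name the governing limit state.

212.2 kN (block shear governs)

Bolt shear: A_b = π(20)²/4 = 314.16 mm². φR_n = 0.75 × 579 × 314.16 × 3 × 1 = 409.3 kN.
Bearing (8 mm plate, F_u = 450 MPa): end bolts L_c = 40 − 22/2 = 29, R_n = min(1.2×29×8×450, 2.4×20×8×450) = 125.28 kN/bolt; interior L_c = 58 − 22 = 36, R_n = 155.52 kN/bolt. φR_n = 0.75 × (1×125.28 + 2×155.52) = 327.2 kN.
Block shear: shear path 1×[40+2×58] = 1×156 mm, A_gv = 1248, A_nv = 1×(156 − 2.5×24)×8 = 768 mm²; tension to near edge: (33 − 0.5×24)×8 = 168 mm². R_n = min(0.6×450×768, 0.6×345×1248) + 1.0×450×168 = min(207.36, 258.34) + 75.6 = 282.96 kN. φR_n = 0.75 × 282.96 = 212.2 kN.
Governing: min(409.3, 327.2, 212.2) = 212.2 kN → block shear.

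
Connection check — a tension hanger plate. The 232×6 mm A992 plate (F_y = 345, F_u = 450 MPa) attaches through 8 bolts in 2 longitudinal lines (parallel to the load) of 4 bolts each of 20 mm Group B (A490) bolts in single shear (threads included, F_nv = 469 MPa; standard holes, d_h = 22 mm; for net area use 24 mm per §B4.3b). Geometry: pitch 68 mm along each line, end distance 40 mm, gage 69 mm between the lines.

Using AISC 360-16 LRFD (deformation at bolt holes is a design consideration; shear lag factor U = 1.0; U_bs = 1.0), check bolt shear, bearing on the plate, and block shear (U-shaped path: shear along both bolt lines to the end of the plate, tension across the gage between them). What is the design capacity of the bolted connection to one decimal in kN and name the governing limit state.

Bolt shear: A_b = π(20)²/4 = 314.16 mm². φR_n = 0.75 × 469 × 314.16 × 8 × 1 = 884.0 kN.
Bearing (6 mm plate, F_u = 450 MPa): end bolts L_c = 40 − 22/2 = 29, R_n = min(1.2×29×6×450, 2.4×20×6×450) = 93.96 kN/bolt; interior L_c = 68 − 22 = 46, R_n = 129.6 kN/bolt. φR_n = 0.75 × (2×93.96 + 6×129.6) = 724.1 kN.
Block shear: shear path 2×[40+3×68] = 2×244 mm, A_gv = 2928, A_nv = 2×(244 − 3.5×24)×6 = 1920 mm²; tension across gage: (69 − 1×24)×6 = 270 mm². R_n = min(0.6×450×1920, 0.6×345×2928) + 1.0×450×270 = min(518.4, 606.1) + 121.5 = 639.9 kN. φR_n = 0.75 × 639.9 = 479.9 kN.
Governing: min(884.0, 724.1, 479.9) = 479.9 kN → block shear.

479.9 kN (block shear governs)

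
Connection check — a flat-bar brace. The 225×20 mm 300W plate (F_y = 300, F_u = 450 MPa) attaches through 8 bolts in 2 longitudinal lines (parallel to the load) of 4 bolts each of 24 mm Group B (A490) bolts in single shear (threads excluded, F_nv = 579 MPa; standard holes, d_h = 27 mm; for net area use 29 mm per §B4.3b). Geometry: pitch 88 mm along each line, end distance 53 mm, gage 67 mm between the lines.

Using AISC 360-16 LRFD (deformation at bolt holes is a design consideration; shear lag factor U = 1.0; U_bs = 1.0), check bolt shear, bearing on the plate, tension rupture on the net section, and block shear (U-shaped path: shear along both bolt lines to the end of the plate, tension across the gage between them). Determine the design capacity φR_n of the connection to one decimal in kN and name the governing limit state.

Bolt shear: A_b = π(24)²/4 = 452.39 mm². φR_n = 0.75 × 579 × 452.39 × 8 × 1 = 1571.6 kN.
Bearing (20 mm plate, F_u = 450 MPa): end bolts L_c = 53 − 27/2 = 39.5, R_n = min(1.2×39.5×20×450, 2.4×24×20×450) = 426.6 kN/bolt; interior L_c = 88 − 27 = 61, R_n = 518.4 kN/bolt. φR_n = 0.75 × (2×426.6 + 6×518.4) = 2972.7 kN.
Tension rupture (net): A_n = (225 − 2×29)×20 = 3340 mm² (U = 1.0, A_e = A_n). φR_n = 0.75 × 450 × 3340 = 1127.3 kN.
Block shear: shear path 2×[53+3×88] = 2×317 mm, A_gv = 12680, A_nv = 2×(317 − 3.5×29)×20 = 8620 mm²; tension across gage: (67 − 1×29)×20 = 760 mm². R_n = min(0.6×450×8620, 0.6×300×12680) + 1.0×450×760 = min(2327.4, 2282.4) + 342 = 2624.4 kN. φR_n = 0.75 × 2624.4 = 1968.3 kN.
Governing: min(1571.6, 2972.7, 1127.3, 1968.3) = 1127.3 kN → net-section rupture.

1127.3 kN (net-section rupture governs)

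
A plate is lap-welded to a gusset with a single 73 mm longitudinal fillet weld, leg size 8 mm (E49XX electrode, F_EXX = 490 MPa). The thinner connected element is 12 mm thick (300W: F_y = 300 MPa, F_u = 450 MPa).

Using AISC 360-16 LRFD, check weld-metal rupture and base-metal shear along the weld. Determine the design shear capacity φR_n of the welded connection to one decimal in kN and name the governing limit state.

Weld metal: throat = 0.707×8 = 5.656 mm, L = 73 mm. φR_n = 0.75 × 0.6 × 490 × 5.656 × 73 = 91.0 kN.
Base metal shear (12 mm plate): yield φR_n = 1.0×0.6×300×12×73 = 157.7 kN; rupture φR_n = 0.75×0.6×450×12×73 = 177.4 kN; take 157.7 kN (yield).
Governing: min(91.0, 157.7) = 91.0 kN → weld metal.

91.0 kN (weld metal governs)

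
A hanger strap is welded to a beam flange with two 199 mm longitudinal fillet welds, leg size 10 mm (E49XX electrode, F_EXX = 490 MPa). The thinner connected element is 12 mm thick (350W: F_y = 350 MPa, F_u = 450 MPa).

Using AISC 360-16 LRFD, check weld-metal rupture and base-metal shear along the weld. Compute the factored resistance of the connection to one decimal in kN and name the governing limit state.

Weld metal: throat = 0.707×10 = 7.07 mm, L = 2×199 = 398 mm. φR_n = 0.75 × 0.6 × 490 × 7.07 × 398 = 620.5 kN.
Base metal shear (12 mm plate): yield φR_n = 1.0×0.6×350×12×398 = 1003.0 kN; rupture φR_n = 0.75×0.6×450×12×398 = 967.1 kN; take 967.1 kN (rupture).
Governing: min(620.5, 967.1) = 620.5 kN → weld metal.

620.5 kN (weld metal governs)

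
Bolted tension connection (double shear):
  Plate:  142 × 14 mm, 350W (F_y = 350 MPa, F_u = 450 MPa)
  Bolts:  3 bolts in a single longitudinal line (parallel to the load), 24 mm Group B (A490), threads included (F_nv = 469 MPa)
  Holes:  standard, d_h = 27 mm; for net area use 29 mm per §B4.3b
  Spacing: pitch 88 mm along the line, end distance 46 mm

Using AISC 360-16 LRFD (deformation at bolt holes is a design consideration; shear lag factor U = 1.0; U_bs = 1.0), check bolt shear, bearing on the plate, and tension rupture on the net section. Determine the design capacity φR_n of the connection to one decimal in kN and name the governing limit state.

Bolt shear: A_b = π(24)²/4 = 452.39 mm². φR_n = 0.75 × 469 × 452.39 × 3 × 2 = 954.8 kN.
Bearing (14 mm plate, F_u = 450 MPa): end bolts L_c = 46 − 27/2 = 32.5, R_n = min(1.2×32.5×14×450, 2.4×24×14×450) = 245.7 kN/bolt; interior L_c = 88 − 27 = 61, R_n = 362.88 kN/bolt. φR_n = 0.75 × (1×245.7 + 2×362.88) = 728.6 kN.
Tension rupture (net): A_n = (142 − 1×29)×14 = 1582 mm² (U = 1.0, A_e = A_n). φR_n = 0.75 × 450 × 1582 = 533.9 kN.
Governing: min(954.8, 728.6, 533.9) = 533.9 kN → net-section rupture.

533.9 kN (net-section rupture governs)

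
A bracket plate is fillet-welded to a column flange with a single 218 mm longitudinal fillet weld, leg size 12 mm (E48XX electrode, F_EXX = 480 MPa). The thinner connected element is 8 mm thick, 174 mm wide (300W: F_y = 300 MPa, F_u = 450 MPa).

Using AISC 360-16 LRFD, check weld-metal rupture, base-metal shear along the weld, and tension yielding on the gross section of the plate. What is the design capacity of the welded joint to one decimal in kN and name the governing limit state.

Weld metal: throat = 0.707×12 = 8.484 mm, L = 218 mm. φR_n = 0.75 × 0.6 × 480 × 8.484 × 218 = 399.5 kN.
Base metal shear (8 mm plate): yield φR_n = 1.0×0.6×300×8×218 = 313.9 kN; rupture φR_n = 0.75×0.6×450×8×218 = 353.2 kN; take 313.9 kN (yield).
Tension yield (gross): A_g = 174×8 = 1392 mm². φR_n = 0.90 × 300 × 1392 = 375.8 kN.
Governing: min(399.5, 313.9, 375.8) = 313.9 kN → base-metal shear.

313.9 kN (base-metal shear governs)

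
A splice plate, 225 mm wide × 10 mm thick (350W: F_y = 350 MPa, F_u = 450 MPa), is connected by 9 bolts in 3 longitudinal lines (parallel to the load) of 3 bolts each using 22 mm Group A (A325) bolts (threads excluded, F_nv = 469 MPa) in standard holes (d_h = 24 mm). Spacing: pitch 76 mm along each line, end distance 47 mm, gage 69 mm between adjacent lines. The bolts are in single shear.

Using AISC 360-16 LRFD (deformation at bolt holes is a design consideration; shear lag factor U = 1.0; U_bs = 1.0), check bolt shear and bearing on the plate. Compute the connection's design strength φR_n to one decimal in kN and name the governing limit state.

Bolt shear: A_b = π(22)²/4 = 380.13 mm². φR_n = 0.75 × 469 × 380.13 × 9 × 1 = 1203.4 kN.
Bearing (10 mm plate, F_u = 450 MPa): end bolts L_c = 47 − 24/2 = 35, R_n = min(1.2×35×10×450, 2.4×22×10×450) = 189 kN/bolt; interior L_c = 76 − 24 = 52, R_n = 237.6 kN/bolt. φR_n = 0.75 × (3×189 + 6×237.6) = 1494.5 kN.
Governing: min(1203.4, 1494.5) = 1203.4 kN → bolt shear.

1203.4 kN (bolt shear governs)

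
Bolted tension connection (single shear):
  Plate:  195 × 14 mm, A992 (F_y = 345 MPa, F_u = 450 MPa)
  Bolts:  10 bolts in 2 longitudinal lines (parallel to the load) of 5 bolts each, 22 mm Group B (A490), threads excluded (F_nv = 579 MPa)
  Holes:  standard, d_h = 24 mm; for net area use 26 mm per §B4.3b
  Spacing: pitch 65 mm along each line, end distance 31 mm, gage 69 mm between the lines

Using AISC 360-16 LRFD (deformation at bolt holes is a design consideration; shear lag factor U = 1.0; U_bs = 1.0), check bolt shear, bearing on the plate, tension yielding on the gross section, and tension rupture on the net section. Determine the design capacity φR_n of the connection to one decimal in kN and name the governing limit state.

Bolt shear: A_b = π(22)²/4 = 380.13 mm². φR_n = 0.75 × 579 × 380.13 × 10 × 1 = 1650.7 kN.
Bearing (14 mm plate, F_u = 450 MPa): end bolts L_c = 31 − 24/2 = 19, R_n = min(1.2×19×14×450, 2.4×22×14×450) = 143.64 kN/bolt; interior L_c = 65 − 24 = 41, R_n = 309.96 kN/bolt. φR_n = 0.75 × (2×143.64 + 8×309.96) = 2075.2 kN.
Tension yield (gross): A_g = 195×14 = 2730 mm². φR_n = 0.90 × 345 × 2730 = 847.7 kN.
Tension rupture (net): A_n = (195 − 2×26)×14 = 2002 mm² (U = 1.0, A_e = A_n). φR_n = 0.75 × 450 × 2002 = 675.7 kN.
Governing: min(1650.7, 2075.2, 847.7, 675.7) = 675.7 kN → net-section rupture.

675.7 kN (net-section rupture governs)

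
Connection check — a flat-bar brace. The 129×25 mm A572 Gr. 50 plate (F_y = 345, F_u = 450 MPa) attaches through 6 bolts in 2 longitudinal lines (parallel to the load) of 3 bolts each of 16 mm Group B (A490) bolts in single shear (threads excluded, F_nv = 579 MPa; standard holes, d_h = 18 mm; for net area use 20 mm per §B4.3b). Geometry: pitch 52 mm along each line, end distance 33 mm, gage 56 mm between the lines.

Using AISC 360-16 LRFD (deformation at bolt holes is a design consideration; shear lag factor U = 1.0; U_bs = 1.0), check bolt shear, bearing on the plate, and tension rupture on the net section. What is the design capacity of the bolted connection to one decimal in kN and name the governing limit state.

Bolt shear: A_b = π(16)²/4 = 201.06 mm². φR_n = 0.75 × 579 × 201.06 × 6 × 1 = 523.9 kN.
Bearing (25 mm plate, F_u = 450 MPa): end bolts L_c = 33 − 18/2 = 24, R_n = min(1.2×24×25×450, 2.4×16×25×450) = 324 kN/bolt; interior L_c = 52 − 18 = 34, R_n = 432 kN/bolt. φR_n = 0.75 × (2×324 + 4×432) = 1782.0 kN.
Tension rupture (net): A_n = (129 − 2×20)×25 = 2225 mm² (U = 1.0, A_e = A_n). φR_n = 0.75 × 450 × 2225 = 750.9 kN.
Governing: min(523.9, 1782.0, 750.9) = 523.9 kN → bolt shear.

523.9 kN (bolt shear governs)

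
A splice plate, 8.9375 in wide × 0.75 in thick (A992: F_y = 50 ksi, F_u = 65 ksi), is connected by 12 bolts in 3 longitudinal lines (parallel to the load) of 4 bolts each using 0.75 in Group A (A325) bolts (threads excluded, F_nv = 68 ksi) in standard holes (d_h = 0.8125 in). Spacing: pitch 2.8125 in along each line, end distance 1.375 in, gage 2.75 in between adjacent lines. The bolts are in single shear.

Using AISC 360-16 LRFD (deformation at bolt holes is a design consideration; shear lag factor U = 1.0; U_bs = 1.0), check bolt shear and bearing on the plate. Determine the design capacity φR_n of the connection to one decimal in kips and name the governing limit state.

Bolt shear: A_b = π(0.75)²/4 = 0.44179 in². φR_n = 0.75 × 68 × 0.44179 × 12 × 1 = 270.4 kips.
Bearing (0.75 in plate, F_u = 65 ksi): end bolts L_c = 1.375 − 0.8125/2 = 0.96875, R_n = min(1.2×0.96875×0.75×65, 2.4×0.75×0.75×65) = 56.672 kips/bolt; interior L_c = 2.8125 − 0.8125 = 2, R_n = 87.75 kips/bolt. φR_n = 0.75 × (3×56.672 + 9×87.75) = 719.8 kips.
Governing: min(270.4, 719.8) = 270.4 kips → bolt shear.

270.4 kips (bolt shear governs)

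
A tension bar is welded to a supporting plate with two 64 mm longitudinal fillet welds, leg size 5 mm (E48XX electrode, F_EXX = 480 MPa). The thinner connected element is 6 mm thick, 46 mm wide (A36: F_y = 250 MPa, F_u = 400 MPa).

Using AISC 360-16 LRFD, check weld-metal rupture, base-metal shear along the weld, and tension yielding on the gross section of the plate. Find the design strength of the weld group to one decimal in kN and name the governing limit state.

62.1 kN (gross-section yield governs)

Weld metal: throat = 0.707×5 = 3.535 mm, L = 2×64 = 128 mm. φR_n = 0.75 × 0.6 × 480 × 3.535 × 128 = 97.7 kN.
Base metal shear (6 mm plate): yield φR_n = 1.0×0.6×250×6×128 = 115.2 kN; rupture φR_n = 0.75×0.6×400×6×128 = 138.2 kN; take 115.2 kN (yield).
Tension yield (gross): A_g = 46×6 = 276 mm². φR_n = 0.90 × 250 × 276 = 62.1 kN.
Governing: min(97.7, 115.2, 62.1) = 62.1 kN → gross-section yield.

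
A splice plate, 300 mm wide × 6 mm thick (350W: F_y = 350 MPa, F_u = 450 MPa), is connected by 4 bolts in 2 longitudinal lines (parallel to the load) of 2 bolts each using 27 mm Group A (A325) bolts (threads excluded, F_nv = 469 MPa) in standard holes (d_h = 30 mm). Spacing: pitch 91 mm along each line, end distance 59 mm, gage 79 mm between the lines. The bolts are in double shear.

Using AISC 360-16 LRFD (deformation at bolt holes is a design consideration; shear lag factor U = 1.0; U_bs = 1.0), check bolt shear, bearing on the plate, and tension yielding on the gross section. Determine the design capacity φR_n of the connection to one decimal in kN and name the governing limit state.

Bolt shear: A_b = π(27)²/4 = 572.56 mm². φR_n = 0.75 × 469 × 572.56 × 4 × 2 = 1611.2 kN.
Bearing (6 mm plate, F_u = 450 MPa): end bolts L_c = 59 − 30/2 = 44, R_n = min(1.2×44×6×450, 2.4×27×6×450) = 142.56 kN/bolt; interior L_c = 91 − 30 = 61, R_n = 174.96 kN/bolt. φR_n = 0.75 × (2×142.56 + 2×174.96) = 476.3 kN.
Tension yield (gross): A_g = 300×6 = 1800 mm². φR_n = 0.90 × 350 × 1800 = 567.0 kN.
Governing: min(1611.2, 476.3, 567.0) = 476.3 kN → bearing.

476.3 kN (bearing governs)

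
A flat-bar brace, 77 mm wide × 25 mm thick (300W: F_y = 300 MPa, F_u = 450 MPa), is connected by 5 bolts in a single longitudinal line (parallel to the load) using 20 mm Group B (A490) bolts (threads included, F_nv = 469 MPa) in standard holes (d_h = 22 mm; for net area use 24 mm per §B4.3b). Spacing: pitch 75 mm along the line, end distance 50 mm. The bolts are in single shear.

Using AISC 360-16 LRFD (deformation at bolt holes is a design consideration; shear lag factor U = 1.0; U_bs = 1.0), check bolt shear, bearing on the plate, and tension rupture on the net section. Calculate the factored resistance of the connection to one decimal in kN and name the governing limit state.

Bolt shear: A_b = π(20)²/4 = 314.16 mm². φR_n = 0.75 × 469 × 314.16 × 5 × 1 = 552.5 kN.
Bearing (25 mm plate, F_u = 450 MPa): end bolts L_c = 50 − 22/2 = 39, R_n = min(1.2×39×25×450, 2.4×20×25×450) = 526.5 kN/bolt; interior L_c = 75 − 22 = 53, R_n = 540 kN/bolt. φR_n = 0.75 × (1×526.5 + 4×540) = 2014.9 kN.
Tension rupture (net): A_n = (77 − 1×24)×25 = 1325 mm² (U = 1.0, A_e = A_n). φR_n = 0.75 × 450 × 1325 = 447.2 kN.
Governing: min(552.5, 2014.9, 447.2) = 447.2 kN → net-section rupture.

447.2 kN (net-section rupture governs)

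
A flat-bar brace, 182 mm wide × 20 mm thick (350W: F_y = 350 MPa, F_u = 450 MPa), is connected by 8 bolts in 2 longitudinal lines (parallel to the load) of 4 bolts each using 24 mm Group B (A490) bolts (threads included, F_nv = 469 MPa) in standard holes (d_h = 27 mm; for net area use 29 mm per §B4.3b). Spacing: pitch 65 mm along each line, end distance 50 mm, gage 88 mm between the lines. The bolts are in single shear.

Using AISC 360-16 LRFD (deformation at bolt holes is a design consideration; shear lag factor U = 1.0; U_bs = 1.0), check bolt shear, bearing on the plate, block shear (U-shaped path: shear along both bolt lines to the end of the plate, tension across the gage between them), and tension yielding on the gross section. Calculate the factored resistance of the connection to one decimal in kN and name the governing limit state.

1146.6 kN (gross-section yield governs)

Bolt shear: A_b = π(24)²/4 = 452.39 mm². φR_n = 0.75 × 469 × 452.39 × 8 × 1 = 1273.0 kN.
Bearing (20 mm plate, F_u = 450 MPa): end bolts L_c = 50 − 27/2 = 36.5, R_n = min(1.2×36.5×20×450, 2.4×24×20×450) = 394.2 kN/bolt; interior L_c = 65 − 27 = 38, R_n = 410.4 kN/bolt. φR_n = 0.75 × (2×394.2 + 6×410.4) = 2438.1 kN.
Block shear: shear path 2×[50+3×65] = 2×245 mm, A_gv = 9800, A_nv = 2×(245 − 3.5×29)×20 = 5740 mm²; tension across gage: (88 − 1×29)×20 = 1180 mm². R_n = min(0.6×450×5740, 0.6×350×9800) + 1.0×450×1180 = min(1549.8, 2058) + 531 = 2080.8 kN. φR_n = 0.75 × 2080.8 = 1560.6 kN.
Tension yield (gross): A_g = 182×20 = 3640 mm². φR_n = 0.90 × 350 × 3640 = 1146.6 kN.
Governing: min(1273.0, 2438.1, 1560.6, 1146.6) = 1146.6 kN → gross-section yield.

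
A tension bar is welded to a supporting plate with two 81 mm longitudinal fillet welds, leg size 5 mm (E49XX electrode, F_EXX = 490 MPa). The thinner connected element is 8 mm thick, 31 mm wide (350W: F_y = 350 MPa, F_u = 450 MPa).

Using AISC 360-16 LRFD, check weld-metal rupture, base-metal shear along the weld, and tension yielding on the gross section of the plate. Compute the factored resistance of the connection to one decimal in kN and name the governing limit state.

78.1 kN (gross-section yield governs)

Weld metal: throat = 0.707×5 = 3.535 mm, L = 2×81 = 162 mm. φR_n = 0.75 × 0.6 × 490 × 3.535 × 162 = 126.3 kN.
Base metal shear (8 mm plate): yield φR_n = 1.0×0.6×350×8×162 = 272.2 kN; rupture φR_n = 0.75×0.6×450×8×162 = 262.4 kN; take 262.4 kN (rupture).
Tension yield (gross): A_g = 31×8 = 248 mm². φR_n = 0.90 × 350 × 248 = 78.1 kN.
Governing: min(126.3, 262.4, 78.1) = 78.1 kN → gross-section yield.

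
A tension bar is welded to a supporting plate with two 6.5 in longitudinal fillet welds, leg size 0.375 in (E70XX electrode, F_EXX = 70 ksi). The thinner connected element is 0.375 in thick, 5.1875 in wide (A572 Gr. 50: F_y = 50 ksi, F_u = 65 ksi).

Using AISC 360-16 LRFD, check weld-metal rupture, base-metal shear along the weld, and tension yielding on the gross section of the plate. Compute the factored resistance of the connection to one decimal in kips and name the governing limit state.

87.5 kips (gross-section yield governs)

Weld metal: throat = 0.707×0.375 = 0.26513 in, L = 2×6.5 = 13 in. φR_n = 0.75 × 0.6 × 70 × 0.26513 × 13 = 108.6 kips.
Base metal shear (0.375 in plate): yield φR_n = 1.0×0.6×50×0.375×13 = 146.3 kips; rupture φR_n = 0.75×0.6×65×0.375×13 = 142.6 kips; take 142.6 kips (rupture).
Tension yield (gross): A_g = 5.1875×0.375 = 1.9453 in². φR_n = 0.90 × 50 × 1.9453 = 87.5 kips.
Governing: min(108.6, 142.6, 87.5) = 87.5 kips → gross-section yield.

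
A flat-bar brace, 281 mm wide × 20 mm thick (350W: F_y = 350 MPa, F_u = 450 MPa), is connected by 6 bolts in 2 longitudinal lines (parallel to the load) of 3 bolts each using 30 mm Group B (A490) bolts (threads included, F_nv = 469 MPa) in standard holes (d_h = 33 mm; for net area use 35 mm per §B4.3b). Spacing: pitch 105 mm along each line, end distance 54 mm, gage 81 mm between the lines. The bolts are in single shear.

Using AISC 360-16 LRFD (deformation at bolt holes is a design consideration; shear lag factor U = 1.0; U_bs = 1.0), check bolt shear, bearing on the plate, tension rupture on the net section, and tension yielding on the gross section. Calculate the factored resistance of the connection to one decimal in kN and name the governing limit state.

Bolt shear: A_b = π(30)²/4 = 706.86 mm². φR_n = 0.75 × 469 × 706.86 × 6 × 1 = 1491.8 kN.
Bearing (20 mm plate, F_u = 450 MPa): end bolts L_c = 54 − 33/2 = 37.5, R_n = min(1.2×37.5×20×450, 2.4×30×20×450) = 405 kN/bolt; interior L_c = 105 − 33 = 72, R_n = 648 kN/bolt. φR_n = 0.75 × (2×405 + 4×648) = 2551.5 kN.
Tension rupture (net): A_n = (281 − 2×35)×20 = 4220 mm² (U = 1.0, A_e = A_n). φR_n = 0.75 × 450 × 4220 = 1424.3 kN.
Tension yield (gross): A_g = 281×20 = 5620 mm². φR_n = 0.90 × 350 × 5620 = 1770.3 kN.
Governing: min(1491.8, 2551.5, 1424.3, 1770.3) = 1424.3 kN → net-section rupture.

1424.3 kN (net-section rupture governs)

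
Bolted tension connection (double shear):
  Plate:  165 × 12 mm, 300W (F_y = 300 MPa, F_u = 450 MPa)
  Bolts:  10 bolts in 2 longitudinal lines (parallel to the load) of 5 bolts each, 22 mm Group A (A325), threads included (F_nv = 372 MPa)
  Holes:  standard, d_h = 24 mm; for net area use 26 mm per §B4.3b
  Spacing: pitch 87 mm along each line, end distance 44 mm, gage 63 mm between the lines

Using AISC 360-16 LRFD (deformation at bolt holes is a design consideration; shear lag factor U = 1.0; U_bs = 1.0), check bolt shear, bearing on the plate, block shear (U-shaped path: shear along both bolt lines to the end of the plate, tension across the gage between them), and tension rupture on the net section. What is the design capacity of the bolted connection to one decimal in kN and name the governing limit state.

457.7 kN (net-section rupture governs)

Bolt shear: A_b = π(22)²/4 = 380.13 mm². φR_n = 0.75 × 372 × 380.13 × 10 × 2 = 2121.1 kN.
Bearing (12 mm plate, F_u = 450 MPa): end bolts L_c = 44 − 24/2 = 32, R_n = min(1.2×32×12×450, 2.4×22×12×450) = 207.36 kN/bolt; interior L_c = 87 − 24 = 63, R_n = 285.12 kN/bolt. φR_n = 0.75 × (2×207.36 + 8×285.12) = 2021.8 kN.
Block shear: shear path 2×[44+4×87] = 2×392 mm, A_gv = 9408, A_nv = 2×(392 − 4.5×26)×12 = 6600 mm²; tension across gage: (63 − 1×26)×12 = 444 mm². R_n = min(0.6×450×6600, 0.6×300×9408) + 1.0×450×444 = min(1782, 1693.4) + 199.8 = 1893.2 kN. φR_n = 0.75 × 1893.2 = 1419.9 kN.
Tension rupture (net): A_n = (165 − 2×26)×12 = 1356 mm² (U = 1.0, A_e = A_n). φR_n = 0.75 × 450 × 1356 = 457.7 kN.
Governing: min(2121.1, 2021.8, 1419.9, 457.7) = 457.7 kN → net-section rupture.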